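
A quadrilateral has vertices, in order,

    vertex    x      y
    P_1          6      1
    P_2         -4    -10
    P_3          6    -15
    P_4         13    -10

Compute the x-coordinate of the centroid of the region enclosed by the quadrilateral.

Apply the shoelace formula. First the cross-terms c_i = x_i·y_{i+1} − x_{i+1}·y_i:
  -56, 120, 135, 73  ⇒  2A = 272, A = 136.
Then Σ (x_i + x_{i+1})·c_i = 4080, so x̄ = 4080 / (6·136) = 5.

5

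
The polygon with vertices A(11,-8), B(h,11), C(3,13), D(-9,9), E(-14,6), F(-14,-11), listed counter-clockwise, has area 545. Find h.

15

The doubled signed area Σ (x_i y_{i+1} − x_{i+1} y_i) is linear in h.
With h=0 it equals 775; the coefficient of h is 21 (from the two edges through B).
So 21·h + 775 = 2·545 = 1090 ⇒ h = 15.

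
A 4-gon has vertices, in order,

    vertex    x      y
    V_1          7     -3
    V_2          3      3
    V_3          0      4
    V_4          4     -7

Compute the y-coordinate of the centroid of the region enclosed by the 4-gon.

Apply Gauss's area formula. First the cross-terms c_i = x_i·y_{i+1} − x_{i+1}·y_i:
  30, 12, -16, 37  ⇒  2A = 63, A = 31.5.
Then Σ (y_i + y_{i+1})·c_i = -238, so ȳ = -238 / (6·31.5) = -34/27.

-34/27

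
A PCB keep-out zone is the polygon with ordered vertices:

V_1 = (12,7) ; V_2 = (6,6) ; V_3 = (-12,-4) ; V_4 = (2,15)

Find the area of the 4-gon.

130

Apply the shoelace (surveyor's) formula: 2A = Σ (x_i·y_{i+1} − x_{i+1}·y_i), indices taken mod 4.
V_1→V_2: (12)(6) − (6)(7) = 30
V_2→V_3: (6)(-4) − (-12)(6) = 48
V_3→V_4: (-12)(15) − (2)(-4) = -172
V_4→V_1: (2)(7) − (12)(15) = -166
Σ = -260
Area = |Σ|/2 = 130.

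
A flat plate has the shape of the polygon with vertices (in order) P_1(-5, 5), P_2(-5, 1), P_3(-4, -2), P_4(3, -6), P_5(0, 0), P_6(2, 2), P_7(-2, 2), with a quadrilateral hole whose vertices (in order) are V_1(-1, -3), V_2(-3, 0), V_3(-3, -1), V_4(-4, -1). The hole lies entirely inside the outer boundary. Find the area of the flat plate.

34

Outer boundary:
Apply the shoelace (surveyor's) formula: 2A = Σ (x_i·y_{i+1} − x_{i+1}·y_i), indices taken mod 7.
Σ = (20) + (14) + (30) + (0) + (0) + (8) + (0) = 72
Area = |Σ|/2 = 36.
Hole:
Apply the shoelace (surveyor's) formula: 2A = Σ (x_i·y_{i+1} − x_{i+1}·y_i), indices taken mod 4.
Σ = (-9) + (3) + (-1) + (11) = 4
Area = |Σ|/2 = 2.
Net area = 36 − 2 = 34.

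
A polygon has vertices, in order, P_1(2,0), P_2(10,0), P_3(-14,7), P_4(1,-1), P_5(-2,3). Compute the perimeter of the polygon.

60

|P_1P_2| = √((8)² + (0)²) = √64 = 8
|P_2P_3| = √((-24)² + (7)²) = √625 = 25
|P_3P_4| = √((15)² + (-8)²) = √289 = 17
|P_4P_5| = √((-3)² + (4)²) = √25 = 5
|P_5P_1| = √((4)² + (-3)²) = √25 = 5
Perimeter = 8 + 25 + 17 + 5 + 5 = 60.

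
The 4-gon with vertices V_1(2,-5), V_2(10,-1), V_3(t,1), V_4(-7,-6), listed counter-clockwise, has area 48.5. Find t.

Write out the shoelace sum; only the two edges meeting at V_3 involve t:
2·Area = [(10·1 − t·(-1)) + (t·(-6) − (-7)·1)] + 95
       = -5·t + 112 = 97
⇒ t = 3.

3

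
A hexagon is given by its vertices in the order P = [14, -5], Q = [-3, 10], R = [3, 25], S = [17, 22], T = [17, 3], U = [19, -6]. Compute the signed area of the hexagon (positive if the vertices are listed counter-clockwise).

Σ = (125) + (-105) + (-359) + (-323) + (-159) + (-11) = -832
Signed area = Σ/2 = -416 (negative ⇒ clockwise traversal).

-416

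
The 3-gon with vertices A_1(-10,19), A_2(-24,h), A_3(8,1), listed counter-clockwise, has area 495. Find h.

The doubled signed area Σ (x_i y_{i+1} − x_{i+1} y_i) is linear in h.
With h=0 it equals 594; the coefficient of h is -18 (from the two edges through A_2).
So -18·h + 594 = 2·495 = 990 ⇒ h = -22.

-22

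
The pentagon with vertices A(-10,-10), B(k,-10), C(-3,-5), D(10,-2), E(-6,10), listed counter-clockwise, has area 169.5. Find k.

-7

The doubled signed area Σ (x_i y_{i+1} − x_{i+1} y_i) is linear in k.
With k=0 it equals 374; the coefficient of k is 5 (from the two edges through B).
So 5·k + 374 = 2·169.5 = 339 ⇒ k = -7.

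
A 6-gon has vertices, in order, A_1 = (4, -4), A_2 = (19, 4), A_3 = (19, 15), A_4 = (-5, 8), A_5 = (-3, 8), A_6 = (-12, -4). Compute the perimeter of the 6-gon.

|A_1A_2| = √((15)² + (8)²) = √289 = 17
|A_2A_3| = √((0)² + (11)²) = √121 = 11
|A_3A_4| = √((-24)² + (-7)²) = √625 = 25
|A_4A_5| = √((2)² + (0)²) = √4 = 2
|A_5A_6| = √((-9)² + (-12)²) = √225 = 15
|A_6A_1| = √((16)² + (0)²) = √256 = 16
Perimeter = 17 + 11 + 25 + 2 + 15 + 16 = 86.

86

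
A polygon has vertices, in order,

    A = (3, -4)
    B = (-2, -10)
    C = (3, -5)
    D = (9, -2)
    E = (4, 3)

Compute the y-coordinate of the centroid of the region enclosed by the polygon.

-281/153

Apply the shoelace (surveyor's) formula. First the cross-terms c_i = x_i·y_{i+1} − x_{i+1}·y_i:
  -38, 40, 39, 35, -25  ⇒  2A = 51, A = 25.5.
Then Σ (y_i + y_{i+1})·c_i = -281, so ȳ = -281 / (6·25.5) = -281/153.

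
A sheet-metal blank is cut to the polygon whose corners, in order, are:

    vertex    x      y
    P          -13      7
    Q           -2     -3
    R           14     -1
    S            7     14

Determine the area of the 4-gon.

265.5

Apply the shoelace formula: 2A = Σ (x_i·y_{i+1} − x_{i+1}·y_i), indices taken mod 4.
P→Q: (-13)(-3) − (-2)(7) = 53
Q→R: (-2)(-1) − (14)(-3) = 44
R→S: (14)(14) − (7)(-1) = 203
S→P: (7)(7) − (-13)(14) = 231
Σ = 531
Area = |Σ|/2 = 265.5.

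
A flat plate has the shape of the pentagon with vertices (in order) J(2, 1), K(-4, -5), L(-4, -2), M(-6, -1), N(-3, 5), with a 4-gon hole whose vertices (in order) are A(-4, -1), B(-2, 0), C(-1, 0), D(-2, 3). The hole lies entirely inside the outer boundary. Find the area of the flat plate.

31.5

Outer boundary:
J→K: (2)(-5) − (-4)(1) = -6
K→L: (-4)(-2) − (-4)(-5) = -12
L→M: (-4)(-1) − (-6)(-2) = -8
M→N: (-6)(5) − (-3)(-1) = -33
N→J: (-3)(1) − (2)(5) = -13
Σ = -72
Area = |Σ|/2 = 36.
Hole:
Apply the surveyor's formula: 2A = Σ (x_i·y_{i+1} − x_{i+1}·y_i), indices taken mod 4.
Σ = (-2) + (0) + (-3) + (14) = 9
Area = |Σ|/2 = 4.5.
Net area = 36 − 4.5 = 31.5.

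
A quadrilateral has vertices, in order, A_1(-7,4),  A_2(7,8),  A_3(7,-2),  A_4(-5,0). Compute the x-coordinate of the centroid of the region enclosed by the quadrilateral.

Apply the shoelace (surveyor's) formula. First the cross-terms c_i = x_i·y_{i+1} − x_{i+1}·y_i:
  -84, -70, -10, -20  ⇒  2A = -184, A = -92.
Then Σ (x_i + x_{i+1})·c_i = -760, so x̄ = -760 / (6·(-92)) = 95/69.

95/69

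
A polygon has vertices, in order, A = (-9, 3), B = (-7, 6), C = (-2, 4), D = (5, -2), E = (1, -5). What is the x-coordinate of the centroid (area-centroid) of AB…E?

Apply Gauss's area formula. First the cross-terms c_i = x_i·y_{i+1} − x_{i+1}·y_i:
  -33, -16, -16, -23, -42  ⇒  2A = -130, A = -65.
Then Σ (x_i + x_{i+1})·c_i = 822, so x̄ = 822 / (6·(-65)) = -137/65.

-137/65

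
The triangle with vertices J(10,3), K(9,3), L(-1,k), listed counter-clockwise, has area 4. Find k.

-5

Write out the shoelace sum; only the two edges meeting at L involve k:
2·Area = [(9·k − (-1)·3) + ((-1)·3 − 10·k)] + 3
       = -1·k + 3 = 8
⇒ k = -5.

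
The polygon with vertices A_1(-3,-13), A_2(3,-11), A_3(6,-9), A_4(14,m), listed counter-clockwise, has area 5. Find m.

Write out the shoelace sum; only the two edges meeting at A_4 involve m:
2·Area = [(6·m − 14·(-9)) + (14·(-13) − (-3)·m)] + 111
       = 9·m + 55 = 10
⇒ m = -5.

-5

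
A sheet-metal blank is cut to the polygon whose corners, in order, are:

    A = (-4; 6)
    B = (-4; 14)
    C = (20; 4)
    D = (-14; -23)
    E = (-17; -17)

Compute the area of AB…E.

527.5

Σ = (-32) + (-296) + (-404) + (-153) + (-170) = -1055
Area = |Σ|/2 = 527.5.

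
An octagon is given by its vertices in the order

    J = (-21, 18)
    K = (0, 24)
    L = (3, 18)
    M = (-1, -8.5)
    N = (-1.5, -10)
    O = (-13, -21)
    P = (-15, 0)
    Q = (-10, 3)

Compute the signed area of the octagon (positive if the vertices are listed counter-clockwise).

Σ = (-504) + (-72) + (-7.5) + (-2.75) + (-98.5) + (-315) + (-45) + (-117) = -1161.75
Signed area = Σ/2 = -580.875 (negative ⇒ clockwise traversal).

-580.875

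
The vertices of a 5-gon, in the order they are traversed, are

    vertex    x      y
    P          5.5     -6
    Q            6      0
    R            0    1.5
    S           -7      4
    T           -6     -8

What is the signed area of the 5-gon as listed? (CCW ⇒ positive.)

Apply Gauss's area formula: 2A = Σ (x_i·y_{i+1} − x_{i+1}·y_i), indices taken mod 5.
Σ = (36) + (9) + (10.5) + (80) + (80) = 215.5
Signed area = Σ/2 = 107.75 (positive ⇒ counter-clockwise traversal).

107.75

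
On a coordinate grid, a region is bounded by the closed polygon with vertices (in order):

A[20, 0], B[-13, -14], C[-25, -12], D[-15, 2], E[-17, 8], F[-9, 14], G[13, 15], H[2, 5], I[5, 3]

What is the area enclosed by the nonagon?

658.5

Apply the shoelace (surveyor's) formula: 2A = Σ (x_i·y_{i+1} − x_{i+1}·y_i), indices taken mod 9.
A→B: (20)(-14) − (-13)(0) = -280
B→C: (-13)(-12) − (-25)(-14) = -194
C→D: (-25)(2) − (-15)(-12) = -230
D→E: (-15)(8) − (-17)(2) = -86
E→F: (-17)(14) − (-9)(8) = -166
F→G: (-9)(15) − (13)(14) = -317
G→H: (13)(5) − (2)(15) = 35
H→I: (2)(3) − (5)(5) = -19
I→A: (5)(0) − (20)(3) = -60
Σ = -1317
Area = |Σ|/2 = 658.5.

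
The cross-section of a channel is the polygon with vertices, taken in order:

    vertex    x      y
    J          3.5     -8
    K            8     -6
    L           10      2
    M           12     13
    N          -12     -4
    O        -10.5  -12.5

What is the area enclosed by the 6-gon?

Σ = (43) + (76) + (106) + (108) + (108) + (127.75) = 568.75
Area = |Σ|/2 = 284.375.

284.375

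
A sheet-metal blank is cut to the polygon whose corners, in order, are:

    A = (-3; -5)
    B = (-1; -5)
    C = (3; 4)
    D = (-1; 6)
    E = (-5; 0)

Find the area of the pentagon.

49

Cross-terms: 10, 11, 22, 30, 25  ⇒  Σ = 98
Area = |Σ|/2 = 49.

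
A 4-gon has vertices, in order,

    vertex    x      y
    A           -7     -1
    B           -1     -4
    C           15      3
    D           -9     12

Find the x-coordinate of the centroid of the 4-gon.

7/24

Apply Gauss's area formula. First the cross-terms c_i = x_i·y_{i+1} − x_{i+1}·y_i:
  27, 57, 207, 93  ⇒  2A = 384, A = 192.
Then Σ (x_i + x_{i+1})·c_i = 336, so x̄ = 336 / (6·192) = 7/24.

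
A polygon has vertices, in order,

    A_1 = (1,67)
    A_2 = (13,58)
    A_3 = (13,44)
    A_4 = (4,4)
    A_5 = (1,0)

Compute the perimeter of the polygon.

|A_1A_2| = √((12)² + (-9)²) = √225 = 15
|A_2A_3| = √((0)² + (-14)²) = √196 = 14
|A_3A_4| = √((-9)² + (-40)²) = √1681 = 41
|A_4A_5| = √((-3)² + (-4)²) = √25 = 5
|A_5A_1| = √((0)² + (67)²) = √4489 = 67
Perimeter = 15 + 14 + 41 + 5 + 67 = 142.

142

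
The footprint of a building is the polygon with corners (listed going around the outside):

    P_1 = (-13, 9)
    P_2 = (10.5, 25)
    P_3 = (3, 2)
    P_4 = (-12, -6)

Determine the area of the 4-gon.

Apply Gauss's area formula: 2A = Σ (x_i·y_{i+1} − x_{i+1}·y_i), indices taken mod 4.
Cross-terms: -419.5, -54, 6, -186  ⇒  Σ = -653.5
Area = |Σ|/2 = 326.75.

326.75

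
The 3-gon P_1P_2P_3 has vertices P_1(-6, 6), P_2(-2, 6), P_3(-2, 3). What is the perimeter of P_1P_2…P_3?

|P_1P_2| = √((4)² + (0)²) = √16 = 4
|P_2P_3| = √((0)² + (-3)²) = √9 = 3
|P_3P_1| = √((-4)² + (3)²) = √25 = 5
Perimeter = 4 + 3 + 5 = 12.

12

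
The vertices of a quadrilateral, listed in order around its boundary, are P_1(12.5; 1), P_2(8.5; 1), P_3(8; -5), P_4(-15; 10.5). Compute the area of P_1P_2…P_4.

Apply the surveyor's formula: 2A = Σ (x_i·y_{i+1} − x_{i+1}·y_i), indices taken mod 4.
P_1→P_2: (12.5)(1) − (8.5)(1) = 4
P_2→P_3: (8.5)(-5) − (8)(1) = -50.5
P_3→P_4: (8)(10.5) − (-15)(-5) = 9
P_4→P_1: (-15)(1) − (12.5)(10.5) = -146.25
Σ = -183.75
Area = |Σ|/2 = 91.875.

91.875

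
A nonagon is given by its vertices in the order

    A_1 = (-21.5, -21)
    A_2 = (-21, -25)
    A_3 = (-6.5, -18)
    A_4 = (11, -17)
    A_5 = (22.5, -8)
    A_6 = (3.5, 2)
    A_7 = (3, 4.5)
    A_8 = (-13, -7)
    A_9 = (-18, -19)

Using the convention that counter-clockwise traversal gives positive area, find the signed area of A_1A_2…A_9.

562.875

Σ = (96.5) + (215.5) + (308.5) + (294.5) + (73) + (9.75) + (37.5) + (121) + (-30.5) = 1125.75
Signed area = Σ/2 = 562.875 (positive ⇒ counter-clockwise traversal).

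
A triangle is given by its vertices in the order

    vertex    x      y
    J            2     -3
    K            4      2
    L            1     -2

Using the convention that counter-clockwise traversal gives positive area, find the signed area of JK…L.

3.5

Σ = (16) + (-10) + (1) = 7
Signed area = Σ/2 = 3.5 (positive ⇒ counter-clockwise traversal).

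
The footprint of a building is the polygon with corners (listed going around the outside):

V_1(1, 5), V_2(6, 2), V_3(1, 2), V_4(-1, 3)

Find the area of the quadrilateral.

10.5

V_1→V_2: (1)(2) − (6)(5) = -28
V_2→V_3: (6)(2) − (1)(2) = 10
V_3→V_4: (1)(3) − (-1)(2) = 5
V_4→V_1: (-1)(5) − (1)(3) = -8
Σ = -21
Area = |Σ|/2 = 10.5.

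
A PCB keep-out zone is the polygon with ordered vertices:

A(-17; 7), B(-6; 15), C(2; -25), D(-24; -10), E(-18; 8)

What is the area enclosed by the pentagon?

537.5

Apply the shoelace (surveyor's) formula: 2A = Σ (x_i·y_{i+1} − x_{i+1}·y_i), indices taken mod 5.
Σ = (-213) + (120) + (-620) + (-372) + (10) = -1075
Area = |Σ|/2 = 537.5.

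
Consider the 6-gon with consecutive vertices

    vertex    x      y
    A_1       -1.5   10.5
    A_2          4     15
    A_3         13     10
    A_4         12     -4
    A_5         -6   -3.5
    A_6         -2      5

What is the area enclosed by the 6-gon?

Apply Gauss's area formula: 2A = Σ (x_i·y_{i+1} − x_{i+1}·y_i), indices taken mod 6.
A_1→A_2: (-1.5)(15) − (4)(10.5) = -64.5
A_2→A_3: (4)(10) − (13)(15) = -155
A_3→A_4: (13)(-4) − (12)(10) = -172
A_4→A_5: (12)(-3.5) − (-6)(-4) = -66
A_5→A_6: (-6)(5) − (-2)(-3.5) = -37
A_6→A_1: (-2)(10.5) − (-1.5)(5) = -13.5
Σ = -508
Area = |Σ|/2 = 254.

254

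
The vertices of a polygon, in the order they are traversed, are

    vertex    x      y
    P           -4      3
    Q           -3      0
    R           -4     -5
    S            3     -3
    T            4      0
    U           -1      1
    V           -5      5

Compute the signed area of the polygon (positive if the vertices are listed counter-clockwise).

Apply the shoelace (surveyor's) formula: 2A = Σ (x_i·y_{i+1} − x_{i+1}·y_i), indices taken mod 7.
Cross-terms: 9, 15, 27, 12, 4, 0, 5  ⇒  Σ = 72
Signed area = Σ/2 = 36 (positive ⇒ counter-clockwise traversal).

36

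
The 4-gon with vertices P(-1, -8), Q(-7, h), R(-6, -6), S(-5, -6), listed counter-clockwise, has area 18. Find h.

2

The doubled signed area Σ (x_i y_{i+1} − x_{i+1} y_i) is linear in h.
With h=0 it equals 26; the coefficient of h is 5 (from the two edges through Q).
So 5·h + 26 = 2·18 = 36 ⇒ h = 2.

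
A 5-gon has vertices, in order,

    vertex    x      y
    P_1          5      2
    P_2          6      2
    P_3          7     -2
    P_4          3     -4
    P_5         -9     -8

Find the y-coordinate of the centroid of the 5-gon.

Apply the shoelace formula. First the cross-terms c_i = x_i·y_{i+1} − x_{i+1}·y_i:
  -2, -26, -22, -60, 22  ⇒  2A = -88, A = -44.
Then Σ (y_i + y_{i+1})·c_i = 712, so ȳ = 712 / (6·(-44)) = -89/33.

-89/33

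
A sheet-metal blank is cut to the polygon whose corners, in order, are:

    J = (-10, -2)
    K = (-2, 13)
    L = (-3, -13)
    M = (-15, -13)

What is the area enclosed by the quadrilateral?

162.5

Apply the shoelace formula: 2A = Σ (x_i·y_{i+1} − x_{i+1}·y_i), indices taken mod 4.
Σ = (-134) + (65) + (-156) + (-100) = -325
Area = |Σ|/2 = 162.5.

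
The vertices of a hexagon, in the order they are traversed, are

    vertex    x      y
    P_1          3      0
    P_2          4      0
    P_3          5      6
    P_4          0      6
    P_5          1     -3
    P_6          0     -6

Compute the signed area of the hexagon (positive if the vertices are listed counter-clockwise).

Apply Gauss's area formula: 2A = Σ (x_i·y_{i+1} − x_{i+1}·y_i), indices taken mod 6.
Cross-terms: 0, 24, 30, -6, -6, 18  ⇒  Σ = 60
Signed area = Σ/2 = 30 (positive ⇒ counter-clockwise traversal).

30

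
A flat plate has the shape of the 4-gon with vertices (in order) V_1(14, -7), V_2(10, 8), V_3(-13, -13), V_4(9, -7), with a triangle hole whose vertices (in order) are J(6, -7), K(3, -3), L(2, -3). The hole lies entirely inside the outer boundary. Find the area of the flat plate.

Outer boundary:
Apply Gauss's area formula: 2A = Σ (x_i·y_{i+1} − x_{i+1}·y_i), indices taken mod 4.
V_1→V_2: (14)(8) − (10)(-7) = 182
V_2→V_3: (10)(-13) − (-13)(8) = -26
V_3→V_4: (-13)(-7) − (9)(-13) = 208
V_4→V_1: (9)(-7) − (14)(-7) = 35
Σ = 399
Area = |Σ|/2 = 199.5.
Hole:
Apply the shoelace formula: 2A = Σ (x_i·y_{i+1} − x_{i+1}·y_i), indices taken mod 3.
Σ = (3) + (-3) + (4) = 4
Area = |Σ|/2 = 2.
Net area = 199.5 − 2 = 197.5.

197.5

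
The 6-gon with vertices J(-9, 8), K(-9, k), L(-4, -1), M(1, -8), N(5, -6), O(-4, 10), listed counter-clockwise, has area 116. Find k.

Write out the shoelace sum; only the two edges meeting at K involve k:
2·Area = [((-9)·k − (-9)·8) + ((-9)·(-1) − (-4)·k)] + 151
       = -5·k + 232 = 232
⇒ k = 0.

0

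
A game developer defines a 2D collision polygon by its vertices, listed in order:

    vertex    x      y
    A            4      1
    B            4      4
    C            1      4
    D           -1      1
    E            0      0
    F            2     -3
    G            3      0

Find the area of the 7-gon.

Apply the surveyor's formula: 2A = Σ (x_i·y_{i+1} − x_{i+1}·y_i), indices taken mod 7.
A→B: (4)(4) − (4)(1) = 12
B→C: (4)(4) − (1)(4) = 12
C→D: (1)(1) − (-1)(4) = 5
D→E: (-1)(0) − (0)(1) = 0
E→F: (0)(-3) − (2)(0) = 0
F→G: (2)(0) − (3)(-3) = 9
G→A: (3)(1) − (4)(0) = 3
Σ = 41
Area = |Σ|/2 = 20.5.

20.5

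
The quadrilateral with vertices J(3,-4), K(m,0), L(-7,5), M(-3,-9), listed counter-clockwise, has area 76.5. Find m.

4

The doubled signed area Σ (x_i y_{i+1} − x_{i+1} y_i) is linear in m.
With m=0 it equals 117; the coefficient of m is 9 (from the two edges through K).
So 9·m + 117 = 2·76.5 = 153 ⇒ m = 4.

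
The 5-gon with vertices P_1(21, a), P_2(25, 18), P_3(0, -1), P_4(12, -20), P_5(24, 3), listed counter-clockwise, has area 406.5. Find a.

5

The doubled signed area Σ (x_i y_{i+1} − x_{i+1} y_i) is linear in a.
With a=0 it equals 818; the coefficient of a is -1 (from the two edges through P_1).
So -1·a + 818 = 2·406.5 = 813 ⇒ a = 5.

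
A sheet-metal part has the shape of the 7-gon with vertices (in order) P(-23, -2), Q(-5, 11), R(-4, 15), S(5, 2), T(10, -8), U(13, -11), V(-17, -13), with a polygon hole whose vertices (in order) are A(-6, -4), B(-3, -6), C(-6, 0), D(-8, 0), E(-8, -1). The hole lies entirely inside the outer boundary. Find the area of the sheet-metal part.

521

Outer boundary:
Σ = (-263) + (-31) + (-83) + (-60) + (-6) + (-356) + (-265) = -1064
Area = |Σ|/2 = 532.
Hole:
Apply the shoelace (surveyor's) formula: 2A = Σ (x_i·y_{i+1} − x_{i+1}·y_i), indices taken mod 5.
Σ = (24) + (-36) + (0) + (8) + (26) = 22
Area = |Σ|/2 = 11.
Net area = 532 − 11 = 521.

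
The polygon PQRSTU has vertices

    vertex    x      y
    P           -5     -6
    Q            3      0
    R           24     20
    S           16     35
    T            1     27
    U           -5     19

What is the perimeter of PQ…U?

108

|PQ| = √((8)² + (6)²) = √100 = 10
|QR| = √((21)² + (20)²) = √841 = 29
|RS| = √((-8)² + (15)²) = √289 = 17
|ST| = √((-15)² + (-8)²) = √289 = 17
|TU| = √((-6)² + (-8)²) = √100 = 10
|UP| = √((0)² + (-25)²) = √625 = 25
Perimeter = 10 + 29 + 17 + 17 + 10 + 25 = 108.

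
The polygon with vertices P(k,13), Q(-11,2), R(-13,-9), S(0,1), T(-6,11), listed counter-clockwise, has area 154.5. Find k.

Write out the shoelace sum; only the two edges meeting at P involve k:
2·Area = [((-6)·13 − k·11) + (k·2 − (-11)·13)] + 118
       = -9·k + 183 = 309
⇒ k = -14.

-14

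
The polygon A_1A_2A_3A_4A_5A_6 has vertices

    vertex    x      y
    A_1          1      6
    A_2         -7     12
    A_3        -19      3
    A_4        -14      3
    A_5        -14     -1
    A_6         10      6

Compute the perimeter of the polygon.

|A_1A_2| = √((-8)² + (6)²) = √100 = 10
|A_2A_3| = √((-12)² + (-9)²) = √225 = 15
|A_3A_4| = √((5)² + (0)²) = √25 = 5
|A_4A_5| = √((0)² + (-4)²) = √16 = 4
|A_5A_6| = √((24)² + (7)²) = √625 = 25
|A_6A_1| = √((-9)² + (0)²) = √81 = 9
Perimeter = 10 + 15 + 5 + 4 + 25 + 9 = 68.

68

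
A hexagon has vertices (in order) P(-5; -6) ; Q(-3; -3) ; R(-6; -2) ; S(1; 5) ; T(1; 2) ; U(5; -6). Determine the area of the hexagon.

61

Apply the shoelace (surveyor's) formula: 2A = Σ (x_i·y_{i+1} − x_{i+1}·y_i), indices taken mod 6.
P→Q: (-5)(-3) − (-3)(-6) = -3
Q→R: (-3)(-2) − (-6)(-3) = -12
R→S: (-6)(5) − (1)(-2) = -28
S→T: (1)(2) − (1)(5) = -3
T→U: (1)(-6) − (5)(2) = -16
U→P: (5)(-6) − (-5)(-6) = -60
Σ = -122
Area = |Σ|/2 = 61.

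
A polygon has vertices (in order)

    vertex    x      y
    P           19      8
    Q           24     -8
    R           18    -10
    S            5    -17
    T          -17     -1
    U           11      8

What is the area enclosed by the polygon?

Apply the surveyor's formula: 2A = Σ (x_i·y_{i+1} − x_{i+1}·y_i), indices taken mod 6.
Σ = (-344) + (-96) + (-256) + (-294) + (-125) + (-64) = -1179
Area = |Σ|/2 = 589.5.

589.5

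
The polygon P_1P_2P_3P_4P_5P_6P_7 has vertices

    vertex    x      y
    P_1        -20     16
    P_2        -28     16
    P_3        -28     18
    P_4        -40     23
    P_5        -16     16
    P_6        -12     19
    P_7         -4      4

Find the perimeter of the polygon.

90

|P_1P_2| = √((-8)² + (0)²) = √64 = 8
|P_2P_3| = √((0)² + (2)²) = √4 = 2
|P_3P_4| = √((-12)² + (5)²) = √169 = 13
|P_4P_5| = √((24)² + (-7)²) = √625 = 25
|P_5P_6| = √((4)² + (3)²) = √25 = 5
|P_6P_7| = √((8)² + (-15)²) = √289 = 17
|P_7P_1| = √((-16)² + (12)²) = √400 = 20
Perimeter = 8 + 2 + 13 + 25 + 5 + 17 + 20 = 90.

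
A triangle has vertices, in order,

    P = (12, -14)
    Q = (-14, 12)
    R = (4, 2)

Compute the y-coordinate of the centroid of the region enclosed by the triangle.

Apply Gauss's area formula. First the cross-terms c_i = x_i·y_{i+1} − x_{i+1}·y_i:
  -52, -76, -80  ⇒  2A = -208, A = -104.
Then Σ (y_i + y_{i+1})·c_i = 0, so ȳ = 0 / (6·(-104)) = 0.

0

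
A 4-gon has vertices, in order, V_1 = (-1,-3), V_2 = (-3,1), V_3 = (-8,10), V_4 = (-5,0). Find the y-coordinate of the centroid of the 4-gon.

Apply Gauss's area formula. First the cross-terms c_i = x_i·y_{i+1} − x_{i+1}·y_i:
  -10, -22, 50, 15  ⇒  2A = 33, A = 16.5.
Then Σ (y_i + y_{i+1})·c_i = 233, so ȳ = 233 / (6·16.5) = 233/99.

233/99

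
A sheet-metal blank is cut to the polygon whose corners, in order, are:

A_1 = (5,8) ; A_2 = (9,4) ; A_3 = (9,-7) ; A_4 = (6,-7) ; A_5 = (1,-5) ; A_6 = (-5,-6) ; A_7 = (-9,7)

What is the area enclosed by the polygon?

A_1→A_2: (5)(4) − (9)(8) = -52
A_2→A_3: (9)(-7) − (9)(4) = -99
A_3→A_4: (9)(-7) − (6)(-7) = -21
A_4→A_5: (6)(-5) − (1)(-7) = -23
A_5→A_6: (1)(-6) − (-5)(-5) = -31
A_6→A_7: (-5)(7) − (-9)(-6) = -89
A_7→A_1: (-9)(8) − (5)(7) = -107
Σ = -422
Area = |Σ|/2 = 211.

211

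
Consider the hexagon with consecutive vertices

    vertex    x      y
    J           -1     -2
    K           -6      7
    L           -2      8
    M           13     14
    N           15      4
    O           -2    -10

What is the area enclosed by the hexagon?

Cross-terms: -19, -34, -132, -158, -142, -6  ⇒  Σ = -491
Area = |Σ|/2 = 245.5.

245.5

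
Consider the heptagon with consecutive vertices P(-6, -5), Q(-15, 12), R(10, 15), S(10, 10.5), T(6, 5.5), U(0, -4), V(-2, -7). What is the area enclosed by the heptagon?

304.5

Apply Gauss's area formula: 2A = Σ (x_i·y_{i+1} − x_{i+1}·y_i), indices taken mod 7.
Σ = (-147) + (-345) + (-45) + (-8) + (-24) + (-8) + (-32) = -609
Area = |Σ|/2 = 304.5.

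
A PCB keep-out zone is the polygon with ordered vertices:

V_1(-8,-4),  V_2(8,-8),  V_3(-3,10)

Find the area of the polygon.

Apply the shoelace formula: 2A = Σ (x_i·y_{i+1} − x_{i+1}·y_i), indices taken mod 3.
Σ = (96) + (56) + (92) = 244
Area = |Σ|/2 = 122.

122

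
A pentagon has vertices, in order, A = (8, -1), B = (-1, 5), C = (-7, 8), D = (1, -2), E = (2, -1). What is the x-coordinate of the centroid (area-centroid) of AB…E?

10/27

Apply the shoelace (surveyor's) formula. First the cross-terms c_i = x_i·y_{i+1} − x_{i+1}·y_i:
  39, 27, 6, 3, 6  ⇒  2A = 81, A = 40.5.
Then Σ (x_i + x_{i+1})·c_i = 90, so x̄ = 90 / (6·40.5) = 10/27.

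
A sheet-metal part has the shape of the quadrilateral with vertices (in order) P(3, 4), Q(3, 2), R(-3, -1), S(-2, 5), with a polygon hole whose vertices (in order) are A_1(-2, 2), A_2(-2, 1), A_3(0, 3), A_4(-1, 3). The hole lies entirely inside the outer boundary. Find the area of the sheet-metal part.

Outer boundary:
P→Q: (3)(2) − (3)(4) = -6
Q→R: (3)(-1) − (-3)(2) = 3
R→S: (-3)(5) − (-2)(-1) = -17
S→P: (-2)(4) − (3)(5) = -23
Σ = -43
Area = |Σ|/2 = 21.5.
Hole:
Σ = (2) + (-6) + (3) + (4) = 3
Area = |Σ|/2 = 1.5.
Net area = 21.5 − 1.5 = 20.

20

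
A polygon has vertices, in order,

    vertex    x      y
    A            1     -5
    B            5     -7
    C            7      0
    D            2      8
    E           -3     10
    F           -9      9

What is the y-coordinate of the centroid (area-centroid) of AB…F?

Apply the shoelace formula. First the cross-terms c_i = x_i·y_{i+1} − x_{i+1}·y_i:
  18, 49, 56, 44, 63, 36  ⇒  2A = 266, A = 133.
Then Σ (y_i + y_{i+1})·c_i = 2022, so ȳ = 2022 / (6·133) = 337/133.

337/133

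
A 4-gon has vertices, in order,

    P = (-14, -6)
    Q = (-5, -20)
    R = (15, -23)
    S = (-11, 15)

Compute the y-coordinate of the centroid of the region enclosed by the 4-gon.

-1967/249

Apply the surveyor's formula. First the cross-terms c_i = x_i·y_{i+1} − x_{i+1}·y_i:
  250, 415, -28, 276  ⇒  2A = 913, A = 456.5.
Then Σ (y_i + y_{i+1})·c_i = -21637, so ȳ = -21637 / (6·456.5) = -1967/249.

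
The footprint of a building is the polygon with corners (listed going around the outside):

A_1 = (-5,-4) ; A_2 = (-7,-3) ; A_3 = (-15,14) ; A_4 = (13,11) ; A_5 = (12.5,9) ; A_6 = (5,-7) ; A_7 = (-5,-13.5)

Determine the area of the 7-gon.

403

Apply the shoelace (surveyor's) formula: 2A = Σ (x_i·y_{i+1} − x_{i+1}·y_i), indices taken mod 7.
Σ = (-13) + (-143) + (-347) + (-20.5) + (-132.5) + (-102.5) + (-47.5) = -806
Area = |Σ|/2 = 403.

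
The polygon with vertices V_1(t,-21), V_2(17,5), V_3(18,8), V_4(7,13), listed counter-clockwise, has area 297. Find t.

The doubled signed area Σ (x_i y_{i+1} − x_{i+1} y_i) is linear in t.
With t=0 it equals 434; the coefficient of t is -8 (from the two edges through V_1).
So -8·t + 434 = 2·297 = 594 ⇒ t = -20.

-20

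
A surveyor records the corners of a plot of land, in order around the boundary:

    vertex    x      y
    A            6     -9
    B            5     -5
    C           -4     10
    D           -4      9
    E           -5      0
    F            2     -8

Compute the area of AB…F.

Apply Gauss's area formula: 2A = Σ (x_i·y_{i+1} − x_{i+1}·y_i), indices taken mod 6.
Cross-terms: 15, 30, 4, 45, 40, 30  ⇒  Σ = 164
Area = |Σ|/2 = 82.

82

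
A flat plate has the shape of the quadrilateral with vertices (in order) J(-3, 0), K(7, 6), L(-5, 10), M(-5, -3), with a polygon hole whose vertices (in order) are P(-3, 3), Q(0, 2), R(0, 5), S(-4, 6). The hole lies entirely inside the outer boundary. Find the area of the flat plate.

59

Outer boundary:
Apply the shoelace (surveyor's) formula: 2A = Σ (x_i·y_{i+1} − x_{i+1}·y_i), indices taken mod 4.
J→K: (-3)(6) − (7)(0) = -18
K→L: (7)(10) − (-5)(6) = 100
L→M: (-5)(-3) − (-5)(10) = 65
M→J: (-5)(0) − (-3)(-3) = -9
Σ = 138
Area = |Σ|/2 = 69.
Hole:
Apply the shoelace (surveyor's) formula: 2A = Σ (x_i·y_{i+1} − x_{i+1}·y_i), indices taken mod 4.
Cross-terms: -6, 0, 20, 6  ⇒  Σ = 20
Area = |Σ|/2 = 10.
Net area = 69 − 10 = 59.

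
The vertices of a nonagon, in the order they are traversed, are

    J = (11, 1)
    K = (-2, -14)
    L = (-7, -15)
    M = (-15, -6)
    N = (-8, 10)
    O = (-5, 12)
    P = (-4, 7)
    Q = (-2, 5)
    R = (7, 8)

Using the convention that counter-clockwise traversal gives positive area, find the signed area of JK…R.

Apply the surveyor's formula: 2A = Σ (x_i·y_{i+1} − x_{i+1}·y_i), indices taken mod 9.
J→K: (11)(-14) − (-2)(1) = -152
K→L: (-2)(-15) − (-7)(-14) = -68
L→M: (-7)(-6) − (-15)(-15) = -183
M→N: (-15)(10) − (-8)(-6) = -198
N→O: (-8)(12) − (-5)(10) = -46
O→P: (-5)(7) − (-4)(12) = 13
P→Q: (-4)(5) − (-2)(7) = -6
Q→R: (-2)(8) − (7)(5) = -51
R→J: (7)(1) − (11)(8) = -81
Σ = -772
Signed area = Σ/2 = -386 (negative ⇒ clockwise traversal).

-386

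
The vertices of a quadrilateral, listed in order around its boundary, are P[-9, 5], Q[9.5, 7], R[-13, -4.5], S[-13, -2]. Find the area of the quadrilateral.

88.875

Apply Gauss's area formula: 2A = Σ (x_i·y_{i+1} − x_{i+1}·y_i), indices taken mod 4.
Σ = (-110.5) + (48.25) + (-32.5) + (-83) = -177.75
Area = |Σ|/2 = 88.875.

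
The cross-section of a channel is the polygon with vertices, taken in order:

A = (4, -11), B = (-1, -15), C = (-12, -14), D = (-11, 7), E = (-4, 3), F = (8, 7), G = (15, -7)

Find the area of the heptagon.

Apply Gauss's area formula: 2A = Σ (x_i·y_{i+1} − x_{i+1}·y_i), indices taken mod 7.
Σ = (-71) + (-166) + (-238) + (-5) + (-52) + (-161) + (-137) = -830
Area = |Σ|/2 = 415.

415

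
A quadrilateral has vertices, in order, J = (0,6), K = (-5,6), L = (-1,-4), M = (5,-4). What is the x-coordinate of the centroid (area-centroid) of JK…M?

-2/11

Apply the surveyor's formula. First the cross-terms c_i = x_i·y_{i+1} − x_{i+1}·y_i:
  30, 26, 24, 30  ⇒  2A = 110, A = 55.
Then Σ (x_i + x_{i+1})·c_i = -60, so x̄ = -60 / (6·55) = -2/11.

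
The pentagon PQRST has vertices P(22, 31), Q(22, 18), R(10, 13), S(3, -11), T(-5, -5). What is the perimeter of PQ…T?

106

|PQ| = √((0)² + (-13)²) = √169 = 13
|QR| = √((-12)² + (-5)²) = √169 = 13
|RS| = √((-7)² + (-24)²) = √625 = 25
|ST| = √((-8)² + (6)²) = √100 = 10
|TP| = √((27)² + (36)²) = √2025 = 45
Perimeter = 13 + 13 + 25 + 10 + 45 = 106.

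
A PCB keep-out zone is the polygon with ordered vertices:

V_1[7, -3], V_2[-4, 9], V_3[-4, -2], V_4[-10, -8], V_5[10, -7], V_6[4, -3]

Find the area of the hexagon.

132

Apply the surveyor's formula: 2A = Σ (x_i·y_{i+1} − x_{i+1}·y_i), indices taken mod 6.
Σ = (51) + (44) + (12) + (150) + (-2) + (9) = 264
Area = |Σ|/2 = 132.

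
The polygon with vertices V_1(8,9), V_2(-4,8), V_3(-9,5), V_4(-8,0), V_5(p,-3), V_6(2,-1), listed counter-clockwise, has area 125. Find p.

-2

Write out the shoelace sum; only the two edges meeting at V_5 involve p:
2·Area = [((-8)·(-3) − p·0) + (p·(-1) − 2·(-3))] + 218
       = -1·p + 248 = 250
⇒ p = -2.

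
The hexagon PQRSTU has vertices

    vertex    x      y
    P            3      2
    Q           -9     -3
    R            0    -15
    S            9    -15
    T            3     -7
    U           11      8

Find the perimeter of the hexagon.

74

|PQ| = √((-12)² + (-5)²) = √169 = 13
|QR| = √((9)² + (-12)²) = √225 = 15
|RS| = √((9)² + (0)²) = √81 = 9
|ST| = √((-6)² + (8)²) = √100 = 10
|TU| = √((8)² + (15)²) = √289 = 17
|UP| = √((-8)² + (-6)²) = √100 = 10
Perimeter = 13 + 15 + 9 + 10 + 17 + 10 = 74.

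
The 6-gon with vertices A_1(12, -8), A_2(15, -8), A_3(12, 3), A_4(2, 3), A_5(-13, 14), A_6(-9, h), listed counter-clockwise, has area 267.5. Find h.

-3

The doubled signed area Σ (x_i y_{i+1} − x_{i+1} y_i) is linear in h.
With h=0 it equals 460; the coefficient of h is -25 (from the two edges through A_6).
So -25·h + 460 = 2·267.5 = 535 ⇒ h = -3.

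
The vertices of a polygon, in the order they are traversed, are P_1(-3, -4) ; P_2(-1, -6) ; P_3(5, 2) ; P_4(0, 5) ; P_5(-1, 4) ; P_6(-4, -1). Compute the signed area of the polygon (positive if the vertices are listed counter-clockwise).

Σ = (14) + (28) + (25) + (5) + (17) + (13) = 102
Signed area = Σ/2 = 51 (positive ⇒ counter-clockwise traversal).

51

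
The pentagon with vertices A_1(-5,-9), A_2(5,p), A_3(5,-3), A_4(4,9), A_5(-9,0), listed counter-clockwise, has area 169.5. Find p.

-9

The doubled signed area Σ (x_i y_{i+1} − x_{i+1} y_i) is linear in p.
With p=0 it equals 249; the coefficient of p is -10 (from the two edges through A_2).
So -10·p + 249 = 2·169.5 = 339 ⇒ p = -9.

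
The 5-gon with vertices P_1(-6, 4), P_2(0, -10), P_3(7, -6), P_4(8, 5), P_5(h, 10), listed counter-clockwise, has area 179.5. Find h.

Write out the shoelace sum; only the two edges meeting at P_5 involve h:
2·Area = [(8·10 − h·5) + (h·4 − (-6)·10)] + 213
       = -1·h + 353 = 359
⇒ h = -6.

-6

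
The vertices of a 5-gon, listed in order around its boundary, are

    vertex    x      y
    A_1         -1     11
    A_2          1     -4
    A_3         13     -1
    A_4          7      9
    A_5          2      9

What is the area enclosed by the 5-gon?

Apply the shoelace formula: 2A = Σ (x_i·y_{i+1} − x_{i+1}·y_i), indices taken mod 5.
Cross-terms: -7, 51, 124, 45, 31  ⇒  Σ = 244
Area = |Σ|/2 = 122.

122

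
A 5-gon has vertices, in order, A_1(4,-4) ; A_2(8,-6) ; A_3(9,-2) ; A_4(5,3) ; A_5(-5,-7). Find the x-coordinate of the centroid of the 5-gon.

Apply the surveyor's formula. First the cross-terms c_i = x_i·y_{i+1} − x_{i+1}·y_i:
  8, 38, 37, -20, 48  ⇒  2A = 111, A = 55.5.
Then Σ (x_i + x_{i+1})·c_i = 1212, so x̄ = 1212 / (6·55.5) = 404/111.

404/111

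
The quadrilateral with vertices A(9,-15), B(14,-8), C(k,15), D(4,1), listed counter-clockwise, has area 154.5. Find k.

10

Write out the shoelace sum; only the two edges meeting at C involve k:
2·Area = [(14·15 − k·(-8)) + (k·1 − 4·15)] + 69
       = 9·k + 219 = 309
⇒ k = 10.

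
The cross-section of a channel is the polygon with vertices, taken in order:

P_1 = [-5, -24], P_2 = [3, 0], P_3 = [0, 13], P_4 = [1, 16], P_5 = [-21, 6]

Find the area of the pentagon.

487

Cross-terms: 72, 39, -13, 342, 534  ⇒  Σ = 974
Area = |Σ|/2 = 487.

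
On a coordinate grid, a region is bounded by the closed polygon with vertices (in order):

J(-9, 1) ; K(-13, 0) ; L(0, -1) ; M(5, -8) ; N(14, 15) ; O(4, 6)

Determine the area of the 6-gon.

Apply Gauss's area formula: 2A = Σ (x_i·y_{i+1} − x_{i+1}·y_i), indices taken mod 6.
Σ = (13) + (13) + (5) + (187) + (24) + (58) = 300
Area = |Σ|/2 = 150.

150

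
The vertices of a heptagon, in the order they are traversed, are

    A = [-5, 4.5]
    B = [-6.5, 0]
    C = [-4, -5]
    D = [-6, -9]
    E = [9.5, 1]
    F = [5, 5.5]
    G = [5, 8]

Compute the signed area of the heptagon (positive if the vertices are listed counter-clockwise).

Apply Gauss's area formula: 2A = Σ (x_i·y_{i+1} − x_{i+1}·y_i), indices taken mod 7.
Σ = (29.25) + (32.5) + (6) + (79.5) + (47.25) + (12.5) + (62.5) = 269.5
Signed area = Σ/2 = 134.75 (positive ⇒ counter-clockwise traversal).

134.75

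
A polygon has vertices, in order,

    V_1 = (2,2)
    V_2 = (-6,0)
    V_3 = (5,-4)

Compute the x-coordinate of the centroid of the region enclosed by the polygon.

Apply the shoelace (surveyor's) formula. First the cross-terms c_i = x_i·y_{i+1} − x_{i+1}·y_i:
  12, 24, 18  ⇒  2A = 54, A = 27.
Then Σ (x_i + x_{i+1})·c_i = 54, so x̄ = 54 / (6·27) = 1/3.

1/3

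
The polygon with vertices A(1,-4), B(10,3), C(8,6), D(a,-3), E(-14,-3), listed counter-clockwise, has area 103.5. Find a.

-15

Write out the shoelace sum; only the two edges meeting at D involve a:
2·Area = [(8·(-3) − a·6) + (a·(-3) − (-14)·(-3))] + 138
       = -9·a + 72 = 207
⇒ a = -15.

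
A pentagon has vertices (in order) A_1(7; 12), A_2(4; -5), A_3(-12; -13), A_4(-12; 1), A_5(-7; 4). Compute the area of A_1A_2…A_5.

Σ = (-83) + (-112) + (-168) + (-41) + (-112) = -516
Area = |Σ|/2 = 258.

258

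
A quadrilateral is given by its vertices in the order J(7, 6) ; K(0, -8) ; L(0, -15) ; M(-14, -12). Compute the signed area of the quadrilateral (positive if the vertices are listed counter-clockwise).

Σ = (-56) + (0) + (-210) + (0) = -266
Signed area = Σ/2 = -133 (negative ⇒ clockwise traversal).

-133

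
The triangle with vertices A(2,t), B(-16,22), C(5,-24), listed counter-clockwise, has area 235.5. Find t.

5

The doubled signed area Σ (x_i y_{i+1} − x_{i+1} y_i) is linear in t.
With t=0 it equals 366; the coefficient of t is 21 (from the two edges through A).
So 21·t + 366 = 2·235.5 = 471 ⇒ t = 5.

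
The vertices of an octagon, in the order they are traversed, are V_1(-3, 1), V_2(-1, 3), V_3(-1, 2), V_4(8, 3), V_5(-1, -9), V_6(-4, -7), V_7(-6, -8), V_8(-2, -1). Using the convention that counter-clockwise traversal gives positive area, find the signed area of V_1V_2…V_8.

Apply Gauss's area formula: 2A = Σ (x_i·y_{i+1} − x_{i+1}·y_i), indices taken mod 8.
Cross-terms: -8, 1, -19, -69, -29, -10, -10, -5  ⇒  Σ = -149
Signed area = Σ/2 = -74.5 (negative ⇒ clockwise traversal).

-74.5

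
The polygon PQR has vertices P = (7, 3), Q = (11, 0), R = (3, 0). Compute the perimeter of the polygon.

18

|PQ| = √((4)² + (-3)²) = √25 = 5
|QR| = √((-8)² + (0)²) = √64 = 8
|RP| = √((4)² + (3)²) = √25 = 5
Perimeter = 5 + 8 + 5 = 18.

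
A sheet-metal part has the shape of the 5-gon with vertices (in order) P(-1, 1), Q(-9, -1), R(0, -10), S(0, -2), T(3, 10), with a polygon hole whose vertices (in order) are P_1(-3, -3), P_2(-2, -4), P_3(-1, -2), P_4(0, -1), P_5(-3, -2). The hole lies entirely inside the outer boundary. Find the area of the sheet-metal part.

56

Outer boundary:
Apply the shoelace (surveyor's) formula: 2A = Σ (x_i·y_{i+1} − x_{i+1}·y_i), indices taken mod 5.
Σ = (10) + (90) + (0) + (6) + (13) = 119
Area = |Σ|/2 = 59.5.
Hole:
P_1→P_2: (-3)(-4) − (-2)(-3) = 6
P_2→P_3: (-2)(-2) − (-1)(-4) = 0
P_3→P_4: (-1)(-1) − (0)(-2) = 1
P_4→P_5: (0)(-2) − (-3)(-1) = -3
P_5→P_1: (-3)(-3) − (-3)(-2) = 3
Σ = 7
Area = |Σ|/2 = 3.5.
Net area = 59.5 − 3.5 = 56.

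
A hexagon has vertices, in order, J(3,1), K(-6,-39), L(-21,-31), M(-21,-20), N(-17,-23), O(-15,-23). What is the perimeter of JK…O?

106

|JK| = √((-9)² + (-40)²) = √1681 = 41
|KL| = √((-15)² + (8)²) = √289 = 17
|LM| = √((0)² + (11)²) = √121 = 11
|MN| = √((4)² + (-3)²) = √25 = 5
|NO| = √((2)² + (0)²) = √4 = 2
|OJ| = √((18)² + (24)²) = √900 = 30
Perimeter = 41 + 17 + 11 + 5 + 2 + 30 = 106.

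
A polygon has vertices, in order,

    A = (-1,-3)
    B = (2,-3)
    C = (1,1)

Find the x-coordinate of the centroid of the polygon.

Apply Gauss's area formula. First the cross-terms c_i = x_i·y_{i+1} − x_{i+1}·y_i:
  9, 5, -2  ⇒  2A = 12, A = 6.
Then Σ (x_i + x_{i+1})·c_i = 24, so x̄ = 24 / (6·6) = 2/3.

2/3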